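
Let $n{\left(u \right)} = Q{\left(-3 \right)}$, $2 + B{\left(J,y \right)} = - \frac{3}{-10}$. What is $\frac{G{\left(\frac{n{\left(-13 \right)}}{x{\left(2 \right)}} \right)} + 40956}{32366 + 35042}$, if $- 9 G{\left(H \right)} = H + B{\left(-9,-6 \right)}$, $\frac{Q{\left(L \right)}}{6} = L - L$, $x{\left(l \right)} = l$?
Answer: $\frac{3686057}{6066720} \approx 0.60759$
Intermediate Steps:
$B{\left(J,y \right)} = - \frac{17}{10}$ ($B{\left(J,y \right)} = -2 - \frac{3}{-10} = -2 - - \frac{3}{10} = -2 + \frac{3}{10} = - \frac{17}{10}$)
$Q{\left(L \right)} = 0$ ($Q{\left(L \right)} = 6 \left(L - L\right) = 6 \cdot 0 = 0$)
$n{\left(u \right)} = 0$
$G{\left(H \right)} = \frac{17}{90} - \frac{H}{9}$ ($G{\left(H \right)} = - \frac{H - \frac{17}{10}}{9} = - \frac{- \frac{17}{10} + H}{9} = \frac{17}{90} - \frac{H}{9}$)
$\frac{G{\left(\frac{n{\left(-13 \right)}}{x{\left(2 \right)}} \right)} + 40956}{32366 + 35042} = \frac{\left(\frac{17}{90} - \frac{0 \cdot \frac{1}{2}}{9}\right) + 40956}{32366 + 35042} = \frac{\left(\frac{17}{90} - \frac{0 \cdot \frac{1}{2}}{9}\right) + 40956}{67408} = \left(\left(\frac{17}{90} - 0\right) + 40956\right) \frac{1}{67408} = \left(\left(\frac{17}{90} + 0\right) + 40956\right) \frac{1}{67408} = \left(\frac{17}{90} + 40956\right) \frac{1}{67408} = \frac{3686057}{90} \cdot \frac{1}{67408} = \frac{3686057}{6066720}$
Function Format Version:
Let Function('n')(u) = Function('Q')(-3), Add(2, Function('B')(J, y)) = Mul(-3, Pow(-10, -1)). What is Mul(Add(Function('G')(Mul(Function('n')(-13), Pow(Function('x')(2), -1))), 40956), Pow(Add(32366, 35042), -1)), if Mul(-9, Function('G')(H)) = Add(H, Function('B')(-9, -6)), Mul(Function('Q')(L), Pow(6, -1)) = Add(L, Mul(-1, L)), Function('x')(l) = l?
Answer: Rational(3686057, 6066720) ≈ 0.60759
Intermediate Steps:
Function('B')(J, y) = Rational(-17, 10) (Function('B')(J, y) = Add(-2, Mul(-3, Pow(-10, -1))) = Add(-2, Mul(-3, Rational(-1, 10))) = Add(-2, Rational(3, 10)) = Rational(-17, 10))
Function('Q')(L) = 0 (Function('Q')(L) = Mul(6, Add(L, Mul(-1, L))) = Mul(6, 0) = 0)
Function('n')(u) = 0
Function('G')(H) = Add(Rational(17, 90), Mul(Rational(-1, 9), H)) (Function('G')(H) = Mul(Rational(-1, 9), Add(H, Rational(-17, 10))) = Mul(Rational(-1, 9), Add(Rational(-17, 10), H)) = Add(Rational(17, 90), Mul(Rational(-1, 9), H)))
Mul(Add(Function('G')(Mul(Function('n')(-13), Pow(Function('x')(2), -1))), 40956), Pow(Add(32366, 35042), -1)) = Mul(Add(Add(Rational(17, 90), Mul(Rational(-1, 9), Mul(0, Pow(2, -1)))), 40956), Pow(Add(32366, 35042), -1)) = Mul(Add(Add(Rational(17, 90), Mul(Rational(-1, 9), Mul(0, Rational(1, 2)))), 40956), Pow(67408, -1)) = Mul(Add(Add(Rational(17, 90), Mul(Rational(-1, 9), 0)), 40956), Rational(1, 67408)) = Mul(Add(Add(Rational(17, 90), 0), 40956), Rational(1, 67408)) = Mul(Add(Rational(17, 90), 40956), Rational(1, 67408)) = Mul(Rational(3686057, 90), Rational(1, 67408)) = Rational(3686057, 6066720)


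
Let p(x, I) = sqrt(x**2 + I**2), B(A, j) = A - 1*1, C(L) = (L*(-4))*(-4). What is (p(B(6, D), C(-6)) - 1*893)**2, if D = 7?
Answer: (893 - sqrt(9241))**2 ≈ 6.3500e+5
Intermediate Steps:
C(L) = 16*L (C(L) = -4*L*(-4) = 16*L)
B(A, j) = -1 + A (B(A, j) = A - 1 = -1 + A)
p(x, I) = sqrt(I**2 + x**2)
(p(B(6, D), C(-6)) - 1*893)**2 = (sqrt((16*(-6))**2 + (-1 + 6)**2) - 1*893)**2 = (sqrt((-96)**2 + 5**2) - 893)**2 = (sqrt(9216 + 25) - 893)**2 = (sqrt(9241) - 893)**2 = (-893 + sqrt(9241))**2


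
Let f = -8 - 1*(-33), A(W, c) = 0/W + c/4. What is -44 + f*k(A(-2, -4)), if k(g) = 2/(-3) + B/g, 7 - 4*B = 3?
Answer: -257/3 ≈ -85.667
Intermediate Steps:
B = 1 (B = 7/4 - ¼*3 = 7/4 - ¾ = 1)
A(W, c) = c/4 (A(W, c) = 0 + c*(¼) = 0 + c/4 = c/4)
f = 25 (f = -8 + 33 = 25)
k(g) = -⅔ + 1/g (k(g) = 2/(-3) + 1/g = 2*(-⅓) + 1/g = -⅔ + 1/g)
-44 + f*k(A(-2, -4)) = -44 + 25*(-⅔ + 1/((¼)*(-4))) = -44 + 25*(-⅔ + 1/(-1)) = -44 + 25*(-⅔ - 1) = -44 + 25*(-5/3) = -44 - 125/3 = -257/3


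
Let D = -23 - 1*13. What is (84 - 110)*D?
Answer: 936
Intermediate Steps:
D = -36 (D = -23 - 13 = -36)
(84 - 110)*D = (84 - 110)*(-36) = -26*(-36) = 936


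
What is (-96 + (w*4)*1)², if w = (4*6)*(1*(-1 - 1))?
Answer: 82944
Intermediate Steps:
w = -48 (w = 24*(1*(-2)) = 24*(-2) = -48)
(-96 + (w*4)*1)² = (-96 - 48*4*1)² = (-96 - 192*1)² = (-96 - 192)² = (-288)² = 82944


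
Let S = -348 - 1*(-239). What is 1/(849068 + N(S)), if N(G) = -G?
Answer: 1/849177 ≈ 1.1776e-6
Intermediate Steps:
S = -109 (S = -348 + 239 = -109)
1/(849068 + N(S)) = 1/(849068 - 1*(-109)) = 1/(849068 + 109) = 1/849177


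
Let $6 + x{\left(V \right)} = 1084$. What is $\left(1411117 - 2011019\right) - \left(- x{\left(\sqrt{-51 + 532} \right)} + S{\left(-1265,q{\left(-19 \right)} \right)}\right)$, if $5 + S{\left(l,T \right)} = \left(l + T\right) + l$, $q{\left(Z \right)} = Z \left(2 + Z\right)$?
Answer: $-596612$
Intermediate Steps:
$S{\left(l,T \right)} = -5 + T + 2 l$ ($S{\left(l,T \right)} = -5 + \left(\left(l + T\right) + l\right) = -5 + \left(\left(T + l\right) + l\right) = -5 + \left(T + 2 l\right) = -5 + T + 2 l$)
$x{\left(V \right)} = 1078$ ($x{\left(V \right)} = -6 + 1084 = 1078$)
$\left(1411117 - 2011019\right) - \left(- x{\left(\sqrt{-51 + 532} \right)} + S{\left(-1265,q{\left(-19 \right)} \right)}\right) = \left(1411117 - 2011019\right) - \left(-1083 - 2530 - 19 \left(2 - 19\right)\right) = -599902 + \left(1078 - \left(-5 - -323 - 2530\right)\right) = -599902 + \left(1078 - \left(-5 + 323 - 2530\right)\right) = -599902 + \left(1078 - -2212\right) = -599902 + \left(1078 + 2212\right) = -599902 + 3290 = -596612$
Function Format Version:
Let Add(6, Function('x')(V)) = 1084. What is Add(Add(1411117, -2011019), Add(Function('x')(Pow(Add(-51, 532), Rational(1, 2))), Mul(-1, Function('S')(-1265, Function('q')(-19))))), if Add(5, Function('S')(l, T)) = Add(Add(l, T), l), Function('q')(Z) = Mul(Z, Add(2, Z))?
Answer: -596612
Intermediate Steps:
Function('S')(l, T) = Add(-5, T, Mul(2, l)) (Function('S')(l, T) = Add(-5, Add(Add(l, T), l)) = Add(-5, Add(Add(T, l), l)) = Add(-5, Add(T, Mul(2, l))) = Add(-5, T, Mul(2, l)))
Function('x')(V) = 1078 (Function('x')(V) = Add(-6, 1084) = 1078)
Add(Add(1411117, -2011019), Add(Function('x')(Pow(Add(-51, 532), Rational(1, 2))), Mul(-1, Function('S')(-1265, Function('q')(-19))))) = Add(Add(1411117, -2011019), Add(1078, Mul(-1, Add(-5, Mul(-19, Add(2, -19)), Mul(2, -1265))))) = Add(-599902, Add(1078, Mul(-1, Add(-5, Mul(-19, -17), -2530)))) = Add(-599902, Add(1078, Mul(-1, Add(-5, 323, -2530)))) = Add(-599902, Add(1078, Mul(-1, -2212))) = Add(-599902, Add(1078, 2212)) = Add(-599902, 3290) = -596612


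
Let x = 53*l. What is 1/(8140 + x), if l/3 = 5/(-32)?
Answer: 32/259685 ≈ 0.00012323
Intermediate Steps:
l = -15/32 (l = 3*(5/(-32)) = 3*(5*(-1/32)) = 3*(-5/32) = -15/32 ≈ -0.46875)
x = -795/32 (x = 53*(-15/32) = -795/32 ≈ -24.844)
1/(8140 + x) = 1/(8140 - 795/32) = 1/(259685/32) = 32/259685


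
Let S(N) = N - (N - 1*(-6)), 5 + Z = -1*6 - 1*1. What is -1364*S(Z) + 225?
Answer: 8409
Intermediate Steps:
Z = -12 (Z = -5 + (-1*6 - 1*1) = -5 + (-6 - 1) = -5 - 7 = -12)
S(N) = -6 (S(N) = N - (N + 6) = N - (6 + N) = N + (-6 - N) = -6)
-1364*S(Z) + 225 = -1364*(-6) + 225 = 8184 + 225 = 8409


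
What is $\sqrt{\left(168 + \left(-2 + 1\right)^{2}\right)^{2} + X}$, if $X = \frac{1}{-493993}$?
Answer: $\frac{2 \sqrt{1742428667257374}}{493993} \approx 169.0$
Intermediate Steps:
$X = - \frac{1}{493993} \approx -2.0243 \cdot 10^{-6}$
$\sqrt{\left(168 + \left(-2 + 1\right)^{2}\right)^{2} + X} = \sqrt{\left(168 + \left(-2 + 1\right)^{2}\right)^{2} - \frac{1}{493993}} = \sqrt{\left(168 + \left(-1\right)^{2}\right)^{2} - \frac{1}{493993}} = \sqrt{\left(168 + 1\right)^{2} - \frac{1}{493993}} = \sqrt{169^{2} - \frac{1}{493993}} = \sqrt{28561 - \frac{1}{493993}} = \sqrt{\frac{14108934072}{493993}} = \frac{2 \sqrt{1742428667257374}}{493993}$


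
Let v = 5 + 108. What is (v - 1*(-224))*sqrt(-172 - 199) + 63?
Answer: 63 + 337*I*sqrt(371) ≈ 63.0 + 6491.1*I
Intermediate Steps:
v = 113
(v - 1*(-224))*sqrt(-172 - 199) + 63 = (113 - 1*(-224))*sqrt(-172 - 199) + 63 = (113 + 224)*sqrt(-371) + 63 = 337*(I*sqrt(371)) + 63 = 337*I*sqrt(371) + 63 = 63 + 337*I*sqrt(371)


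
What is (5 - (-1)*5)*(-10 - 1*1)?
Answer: -110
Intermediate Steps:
(5 - (-1)*5)*(-10 - 1*1) = (5 - 1*(-5))*(-10 - 1) = (5 + 5)*(-11) = 10*(-11) = -110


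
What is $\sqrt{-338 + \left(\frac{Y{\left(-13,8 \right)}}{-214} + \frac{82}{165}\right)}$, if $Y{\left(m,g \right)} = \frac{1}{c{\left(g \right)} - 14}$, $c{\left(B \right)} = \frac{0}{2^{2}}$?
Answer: $\frac{i \sqrt{20619055242555}}{247170} \approx 18.371 i$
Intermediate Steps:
$c{\left(B \right)} = 0$ ($c{\left(B \right)} = \frac{0}{4} = 0 \cdot \frac{1}{4} = 0$)
$Y{\left(m,g \right)} = - \frac{1}{14}$ ($Y{\left(m,g \right)} = \frac{1}{0 - 14} = \frac{1}{-14} = - \frac{1}{14}$)
$\sqrt{-338 + \left(\frac{Y{\left(-13,8 \right)}}{-214} + \frac{82}{165}\right)} = \sqrt{-338 + \left(- \frac{1}{14 \left(-214\right)} + \frac{82}{165}\right)} = \sqrt{-338 + \left(\left(- \frac{1}{14}\right) \left(- \frac{1}{214}\right) + 82 \cdot \frac{1}{165}\right)} = \sqrt{-338 + \left(\frac{1}{2996} + \frac{82}{165}\right)} = \sqrt{-338 + \frac{245837}{494340}} = \sqrt{- \frac{166841083}{494340}} = \frac{i \sqrt{20619055242555}}{247170}$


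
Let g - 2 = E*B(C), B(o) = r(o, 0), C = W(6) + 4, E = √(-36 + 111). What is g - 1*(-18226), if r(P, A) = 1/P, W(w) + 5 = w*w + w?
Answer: 18228 + 5*√3/41 ≈ 18228.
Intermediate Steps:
W(w) = -5 + w + w² (W(w) = -5 + (w*w + w) = -5 + (w² + w) = -5 + (w + w²) = -5 + w + w²)
E = 5*√3 (E = √75 = 5*√3 ≈ 8.6602)
C = 41 (C = (-5 + 6 + 6²) + 4 = (-5 + 6 + 36) + 4 = 37 + 4 = 41)
B(o) = 1/o
g = 2 + 5*√3/41 (g = 2 + (5*√3)/41 = 2 + (5*√3)*(1/41) = 2 + 5*√3/41 ≈ 2.2112)
g - 1*(-18226) = (2 + 5*√3/41) - 1*(-18226) = (2 + 5*√3/41) + 18226 = 18228 + 5*√3/41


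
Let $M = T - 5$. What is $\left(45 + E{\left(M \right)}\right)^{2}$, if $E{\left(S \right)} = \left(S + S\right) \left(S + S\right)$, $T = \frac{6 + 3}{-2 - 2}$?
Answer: $\frac{1042441}{16} \approx 65153.0$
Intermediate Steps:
$T = - \frac{9}{4}$ ($T = \frac{9}{-4} = 9 \left(- \frac{1}{4}\right) = - \frac{9}{4} \approx -2.25$)
$M = - \frac{29}{4}$ ($M = - \frac{9}{4} - 5 = - \frac{29}{4} \approx -7.25$)
$E{\left(S \right)} = 4 S^{2}$ ($E{\left(S \right)} = 2 S 2 S = 4 S^{2}$)
$\left(45 + E{\left(M \right)}\right)^{2} = \left(45 + 4 \left(- \frac{29}{4}\right)^{2}\right)^{2} = \left(45 + 4 \cdot \frac{841}{16}\right)^{2} = \left(45 + \frac{841}{4}\right)^{2} = \left(\frac{1021}{4}\right)^{2} = \frac{1042441}{16}$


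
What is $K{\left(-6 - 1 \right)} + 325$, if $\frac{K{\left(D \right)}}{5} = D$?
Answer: $290$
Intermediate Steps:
$K{\left(D \right)} = 5 D$
$K{\left(-6 - 1 \right)} + 325 = 5 \left(-6 - 1\right) + 325 = 5 \left(-7\right) + 325 = -35 + 325 = 290$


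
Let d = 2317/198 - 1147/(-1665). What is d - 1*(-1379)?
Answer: 153053/110 ≈ 1391.4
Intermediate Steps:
d = 1363/110 (d = 2317*(1/198) - 1147*(-1/1665) = 2317/198 + 31/45 = 1363/110 ≈ 12.391)
d - 1*(-1379) = 1363/110 - 1*(-1379) = 1363/110 + 1379 = 153053/110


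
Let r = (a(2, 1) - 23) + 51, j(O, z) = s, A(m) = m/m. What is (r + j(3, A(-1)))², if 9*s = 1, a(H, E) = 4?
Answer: 83521/81 ≈ 1031.1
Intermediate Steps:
A(m) = 1
s = ⅑ (s = (⅑)*1 = ⅑ ≈ 0.11111)
j(O, z) = ⅑
r = 32 (r = (4 - 23) + 51 = -19 + 51 = 32)
(r + j(3, A(-1)))² = (32 + ⅑)² = (289/9)² = 83521/81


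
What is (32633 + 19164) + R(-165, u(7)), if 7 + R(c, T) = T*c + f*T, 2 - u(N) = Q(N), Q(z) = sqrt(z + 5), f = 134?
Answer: 51728 + 62*sqrt(3) ≈ 51835.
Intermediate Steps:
Q(z) = sqrt(5 + z)
u(N) = 2 - sqrt(5 + N)
R(c, T) = -7 + 134*T + T*c (R(c, T) = -7 + (T*c + 134*T) = -7 + (134*T + T*c) = -7 + 134*T + T*c)
(32633 + 19164) + R(-165, u(7)) = (32633 + 19164) + (-7 + 134*(2 - sqrt(5 + 7)) + (2 - sqrt(5 + 7))*(-165)) = 51797 + (-7 + 134*(2 - sqrt(12)) + (2 - sqrt(12))*(-165)) = 51797 + (-7 + 134*(2 - 2*sqrt(3)) + (2 - 2*sqrt(3))*(-165)) = 51797 + (-7 + (268 - 268*sqrt(3)) + (-330 + 330*sqrt(3))) = 51797 + (-69 + 62*sqrt(3)) = 51728 + 62*sqrt(3)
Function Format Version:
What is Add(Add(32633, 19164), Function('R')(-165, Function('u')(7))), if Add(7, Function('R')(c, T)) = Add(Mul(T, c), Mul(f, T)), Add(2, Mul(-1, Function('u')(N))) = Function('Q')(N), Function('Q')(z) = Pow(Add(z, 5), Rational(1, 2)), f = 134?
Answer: Add(51728, Mul(62, Pow(3, Rational(1, 2)))) ≈ 51835.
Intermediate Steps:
Function('Q')(z) = Pow(Add(5, z), Rational(1, 2))
Function('u')(N) = Add(2, Mul(-1, Pow(Add(5, N), Rational(1, 2))))
Function('R')(c, T) = Add(-7, Mul(134, T), Mul(T, c)) (Function('R')(c, T) = Add(-7, Add(Mul(T, c), Mul(134, T))) = Add(-7, Add(Mul(134, T), Mul(T, c))) = Add(-7, Mul(134, T), Mul(T, c)))
Add(Add(32633, 19164), Function('R')(-165, Function('u')(7))) = Add(Add(32633, 19164), Add(-7, Mul(134, Add(2, Mul(-1, Pow(Add(5, 7), Rational(1, 2))))), Mul(Add(2, Mul(-1, Pow(Add(5, 7), Rational(1, 2)))), -165))) = Add(51797, Add(-7, Mul(134, Add(2, Mul(-1, Pow(12, Rational(1, 2))))), Mul(Add(2, Mul(-1, Pow(12, Rational(1, 2)))), -165))) = Add(51797, Add(-7, Mul(134, Add(2, Mul(-1, Mul(2, Pow(3, Rational(1, 2)))))), Mul(Add(2, Mul(-1, Mul(2, Pow(3, Rational(1, 2))))), -165))) = Add(51797, Add(-7, Mul(134, Add(2, Mul(-2, Pow(3, Rational(1, 2))))), Mul(Add(2, Mul(-2, Pow(3, Rational(1, 2)))), -165))) = Add(51797, Add(-7, Add(268, Mul(-268, Pow(3, Rational(1, 2)))), Add(-330, Mul(330, Pow(3, Rational(1, 2)))))) = Add(51797, Add(-69, Mul(62, Pow(3, Rational(1, 2))))) = Add(51728, Mul(62, Pow(3, Rational(1, 2))))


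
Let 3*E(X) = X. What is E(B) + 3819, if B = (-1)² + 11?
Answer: 3823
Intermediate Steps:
B = 12 (B = 1 + 11 = 12)
E(X) = X/3
E(B) + 3819 = (⅓)*12 + 3819 = 4 + 3819 = 3823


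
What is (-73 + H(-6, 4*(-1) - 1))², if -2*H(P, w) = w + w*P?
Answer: 29241/4 ≈ 7310.3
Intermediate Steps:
H(P, w) = -w/2 - P*w/2 (H(P, w) = -(w + w*P)/2 = -(w + P*w)/2 = -w/2 - P*w/2)
(-73 + H(-6, 4*(-1) - 1))² = (-73 - (4*(-1) - 1)*(1 - 6)/2)² = (-73 - ½*(-4 - 1)*(-5))² = (-73 - ½*(-5)*(-5))² = (-73 - 25/2)² = (-171/2)² = 29241/4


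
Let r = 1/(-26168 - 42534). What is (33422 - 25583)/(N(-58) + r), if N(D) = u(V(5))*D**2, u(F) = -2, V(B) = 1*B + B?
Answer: -538554978/462227057 ≈ -1.1651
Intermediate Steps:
V(B) = 2*B (V(B) = B + B = 2*B)
r = -1/68702 (r = 1/(-68702) = -1/68702 ≈ -1.4556e-5)
N(D) = -2*D**2
(33422 - 25583)/(N(-58) + r) = (33422 - 25583)/(-2*(-58)**2 - 1/68702) = 7839/(-2*3364 - 1/68702) = 7839/(-6728 - 1/68702) = 7839/(-462227057/68702) = 7839*(-68702/462227057) = -538554978/462227057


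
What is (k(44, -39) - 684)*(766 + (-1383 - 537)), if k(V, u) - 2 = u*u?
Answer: -968206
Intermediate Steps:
k(V, u) = 2 + u² (k(V, u) = 2 + u*u = 2 + u²)
(k(44, -39) - 684)*(766 + (-1383 - 537)) = ((2 + (-39)²) - 684)*(766 + (-1383 - 537)) = ((2 + 1521) - 684)*(766 - 1920) = (1523 - 684)*(-1154) = 839*(-1154) = -968206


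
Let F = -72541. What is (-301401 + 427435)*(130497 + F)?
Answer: 7304426504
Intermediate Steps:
(-301401 + 427435)*(130497 + F) = (-301401 + 427435)*(130497 - 72541) = 126034*57956 = 7304426504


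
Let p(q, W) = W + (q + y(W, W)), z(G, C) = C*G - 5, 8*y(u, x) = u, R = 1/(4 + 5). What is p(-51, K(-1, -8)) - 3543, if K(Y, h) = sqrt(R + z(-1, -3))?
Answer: -3594 + 3*I*sqrt(17)/8 ≈ -3594.0 + 1.5462*I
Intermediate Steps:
R = 1/9 ≈ 0.11111
y(u, x) = u/8
z(G, C) = -5 + C*G
K(Y, h) = I*sqrt(17)/3 (K(Y, h) = sqrt(1/9 + (-5 - 3*(-1))) = sqrt(1/9 + (-5 + 3)) = sqrt(1/9 - 2) = sqrt(-17/9) = I*sqrt(17)/3)
p(q, W) = q + 9*W/8 (p(q, W) = W + (q + W/8) = q + 9*W/8)
p(-51, K(-1, -8)) - 3543 = (-51 + 9*(I*sqrt(17)/3)/8) - 3543 = (-51 + 3*I*sqrt(17)/8) - 3543 = -3594 + 3*I*sqrt(17)/8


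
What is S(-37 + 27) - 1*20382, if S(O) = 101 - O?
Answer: -20271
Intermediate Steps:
S(-37 + 27) - 1*20382 = (101 - (-37 + 27)) - 1*20382 = (101 - 1*(-10)) - 20382 = (101 + 10) - 20382 = 111 - 20382 = -20271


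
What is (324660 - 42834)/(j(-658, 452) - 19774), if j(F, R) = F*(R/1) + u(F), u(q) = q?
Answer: -140913/158924 ≈ -0.88667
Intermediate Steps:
j(F, R) = F + F*R (j(F, R) = F*(R/1) + F = F*(R*1) + F = F*R + F = F + F*R)
(324660 - 42834)/(j(-658, 452) - 19774) = (324660 - 42834)/(-658*(1 + 452) - 19774) = 281826/(-658*453 - 19774) = 281826/(-298074 - 19774) = 281826/(-317848) = 281826*(-1/317848) = -140913/158924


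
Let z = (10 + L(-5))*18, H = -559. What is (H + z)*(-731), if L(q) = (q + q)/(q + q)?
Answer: 263891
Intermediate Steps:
L(q) = 1 (L(q) = (2*q)/((2*q)) = (2*q)*(1/(2*q)) = 1)
z = 198 (z = (10 + 1)*18 = 11*18 = 198)
(H + z)*(-731) = (-559 + 198)*(-731) = -361*(-731) = 263891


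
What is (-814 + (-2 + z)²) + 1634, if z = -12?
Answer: 1016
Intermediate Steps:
(-814 + (-2 + z)²) + 1634 = (-814 + (-2 - 12)²) + 1634 = (-814 + (-14)²) + 1634 = (-814 + 196) + 1634 = -618 + 1634 = 1016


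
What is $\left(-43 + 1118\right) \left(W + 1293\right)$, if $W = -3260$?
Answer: $-2114525$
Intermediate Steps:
$\left(-43 + 1118\right) \left(W + 1293\right) = \left(-43 + 1118\right) \left(-3260 + 1293\right) = 1075 \left(-1967\right) = -2114525$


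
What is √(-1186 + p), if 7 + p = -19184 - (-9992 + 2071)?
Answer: 6*I*√346 ≈ 111.61*I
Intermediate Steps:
p = -11270 (p = -7 + (-19184 - (-9992 + 2071)) = -7 + (-19184 - 1*(-7921)) = -7 + (-19184 + 7921) = -7 - 11263 = -11270)
√(-1186 + p) = √(-1186 - 11270) = √(-12456) = 6*I*√346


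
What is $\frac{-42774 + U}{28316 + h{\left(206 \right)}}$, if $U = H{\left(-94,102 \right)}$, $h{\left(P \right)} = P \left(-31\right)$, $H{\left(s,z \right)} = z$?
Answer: $- \frac{7112}{3655} \approx -1.9458$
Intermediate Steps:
$h{\left(P \right)} = - 31 P$
$U = 102$
$\frac{-42774 + U}{28316 + h{\left(206 \right)}} = \frac{-42774 + 102}{28316 - 6386} = - \frac{42672}{28316 - 6386} = - \frac{42672}{21930} = \left(-42672\right) \frac{1}{21930} = - \frac{7112}{3655}$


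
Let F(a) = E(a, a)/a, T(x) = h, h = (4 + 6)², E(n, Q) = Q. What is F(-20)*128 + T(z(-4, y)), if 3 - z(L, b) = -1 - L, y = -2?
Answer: 228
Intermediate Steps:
h = 100 (h = 10² = 100)
z(L, b) = 4 + L (z(L, b) = 3 - (-1 - L) = 3 + (1 + L) = 4 + L)
T(x) = 100
F(a) = 1 (F(a) = a/a = 1)
F(-20)*128 + T(z(-4, y)) = 1*128 + 100 = 128 + 100 = 228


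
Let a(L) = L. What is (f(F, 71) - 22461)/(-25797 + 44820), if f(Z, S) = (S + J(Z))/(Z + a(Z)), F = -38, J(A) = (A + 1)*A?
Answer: -1708513/1445748 ≈ -1.1817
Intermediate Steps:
J(A) = A*(1 + A) (J(A) = (1 + A)*A = A*(1 + A))
f(Z, S) = (S + Z*(1 + Z))/(2*Z) (f(Z, S) = (S + Z*(1 + Z))/(Z + Z) = (S + Z*(1 + Z))/((2*Z)) = (S + Z*(1 + Z))*(1/(2*Z)) = (S + Z*(1 + Z))/(2*Z))
(f(F, 71) - 22461)/(-25797 + 44820) = ((1/2)*(71 - 38*(1 - 38))/(-38) - 22461)/(-25797 + 44820) = ((1/2)*(-1/38)*(71 - 38*(-37)) - 22461)/19023 = ((1/2)*(-1/38)*(71 + 1406) - 22461)*(1/19023) = ((1/2)*(-1/38)*1477 - 22461)*(1/19023) = (-1477/76 - 22461)*(1/19023) = -1708513/76*1/19023 = -1708513/1445748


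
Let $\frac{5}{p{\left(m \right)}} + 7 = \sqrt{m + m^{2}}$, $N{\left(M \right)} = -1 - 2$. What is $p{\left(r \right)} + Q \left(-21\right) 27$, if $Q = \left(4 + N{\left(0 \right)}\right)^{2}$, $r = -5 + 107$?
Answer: $- \frac{5929084}{10457} + \frac{5 \sqrt{10506}}{10457} \approx -566.95$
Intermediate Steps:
$N{\left(M \right)} = -3$
$r = 102$
$Q = 1$ ($Q = \left(4 - 3\right)^{2} = 1^{2} = 1$)
$p{\left(m \right)} = \frac{5}{-7 + \sqrt{m + m^{2}}}$
$p{\left(r \right)} + Q \left(-21\right) 27 = \frac{5}{-7 + \sqrt{102 \left(1 + 102\right)}} + 1 \left(-21\right) 27 = \frac{5}{-7 + \sqrt{102 \cdot 103}} - 567 = \frac{5}{-7 + \sqrt{10506}} - 567 = -567 + \frac{5}{-7 + \sqrt{10506}}$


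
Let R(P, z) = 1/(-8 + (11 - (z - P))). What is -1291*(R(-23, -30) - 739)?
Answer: 9539199/10 ≈ 9.5392e+5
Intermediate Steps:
R(P, z) = 1/(3 + P - z) (R(P, z) = 1/(-8 + (11 + (P - z))) = 1/(-8 + (11 + P - z)) = 1/(3 + P - z))
-1291*(R(-23, -30) - 739) = -1291*(1/(3 - 23 - 1*(-30)) - 739) = -1291*(1/(3 - 23 + 30) - 739) = -1291*(1/10 - 739) = -1291*(-7389/10) = 9539199/10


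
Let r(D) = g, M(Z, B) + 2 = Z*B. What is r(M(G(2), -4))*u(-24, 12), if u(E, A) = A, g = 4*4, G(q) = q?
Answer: 192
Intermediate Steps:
M(Z, B) = -2 + B*Z (M(Z, B) = -2 + Z*B = -2 + B*Z)
g = 16
r(D) = 16
r(M(G(2), -4))*u(-24, 12) = 16*12 = 192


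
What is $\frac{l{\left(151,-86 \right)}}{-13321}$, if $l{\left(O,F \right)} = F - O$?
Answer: $\frac{237}{13321} \approx 0.017791$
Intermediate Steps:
$\frac{l{\left(151,-86 \right)}}{-13321} = \frac{-86 - 151}{-13321} = \left(-86 - 151\right) \left(- \frac{1}{13321}\right) = \left(-237\right) \left(- \frac{1}{13321}\right) = \frac{237}{13321}$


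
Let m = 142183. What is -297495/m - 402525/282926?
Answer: -141401282445/40227267458 ≈ -3.5151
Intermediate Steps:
-297495/m - 402525/282926 = -297495/142183 - 402525/282926 = -141401282445/40227267458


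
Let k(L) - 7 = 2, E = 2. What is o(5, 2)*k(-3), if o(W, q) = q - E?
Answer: 0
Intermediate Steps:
k(L) = 9 (k(L) = 7 + 2 = 9)
o(W, q) = -2 + q (o(W, q) = q - 1*2 = q - 2 = -2 + q)
o(5, 2)*k(-3) = (-2 + 2)*9 = 0*9 = 0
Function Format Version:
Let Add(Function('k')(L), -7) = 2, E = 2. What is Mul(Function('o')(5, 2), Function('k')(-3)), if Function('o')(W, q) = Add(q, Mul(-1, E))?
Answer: 0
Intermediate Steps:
Function('k')(L) = 9 (Function('k')(L) = Add(7, 2) = 9)
Function('o')(W, q) = Add(-2, q) (Function('o')(W, q) = Add(q, Mul(-1, 2)) = Add(q, -2) = Add(-2, q))
Mul(Function('o')(5, 2), Function('k')(-3)) = Mul(Add(-2, 2), 9) = Mul(0, 9) = 0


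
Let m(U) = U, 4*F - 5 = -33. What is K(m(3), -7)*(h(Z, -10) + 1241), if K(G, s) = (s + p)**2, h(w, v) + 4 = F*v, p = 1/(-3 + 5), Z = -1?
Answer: 220883/4 ≈ 55221.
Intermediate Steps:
F = -7 (F = 5/4 + (1/4)*(-33) = 5/4 - 33/4 = -7)
p = 1/2 ≈ 0.50000
h(w, v) = -4 - 7*v
K(G, s) = (1/2 + s)**2 (K(G, s) = (s + 1/2)**2 = (1/2 + s)**2)
K(m(3), -7)*(h(Z, -10) + 1241) = ((1 + 2*(-7))**2/4)*((-4 - 7*(-10)) + 1241) = ((1 - 14)**2/4)*((-4 + 70) + 1241) = ((1/4)*(-13)**2)*(66 + 1241) = ((1/4)*169)*1307 = (169/4)*1307 = 220883/4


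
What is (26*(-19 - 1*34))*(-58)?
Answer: 79924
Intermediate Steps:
(26*(-19 - 1*34))*(-58) = (26*(-19 - 34))*(-58) = (26*(-53))*(-58) = -1378*(-58) = 79924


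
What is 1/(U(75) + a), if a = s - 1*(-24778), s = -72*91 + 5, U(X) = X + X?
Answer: 1/18381 ≈ 5.4404e-5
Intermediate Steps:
U(X) = 2*X
s = -6547 (s = -6552 + 5 = -6547)
a = 18231 (a = -6547 - 1*(-24778) = -6547 + 24778 = 18231)
1/(U(75) + a) = 1/(2*75 + 18231) = 1/(150 + 18231) = 1/18381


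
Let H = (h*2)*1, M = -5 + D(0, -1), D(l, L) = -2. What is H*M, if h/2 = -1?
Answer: 28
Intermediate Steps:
h = -2 (h = 2*(-1) = -2)
M = -7 (M = -5 - 2 = -7)
H = -4 (H = -2*2*1 = -4*1 = -4)
H*M = -4*(-7) = 28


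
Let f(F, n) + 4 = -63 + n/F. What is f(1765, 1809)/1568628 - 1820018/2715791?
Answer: -2519634901355173/3759508072690110 ≈ -0.67020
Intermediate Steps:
f(F, n) = -67 + n/F (f(F, n) = -4 + (-63 + n/F) = -67 + n/F)
f(1765, 1809)/1568628 - 1820018/2715791 = (-67 + 1809/1765)/1568628 - 1820018/2715791 = (-67 + 1809*(1/1765))*(1/1568628) - 1820018*1/2715791 = (-67 + 1809/1765)*(1/1568628) - 1820018/2715791 = -116446/1765*1/1568628 - 1820018/2715791 = -58223/1384314210 - 1820018/2715791 = -2519634901355173/3759508072690110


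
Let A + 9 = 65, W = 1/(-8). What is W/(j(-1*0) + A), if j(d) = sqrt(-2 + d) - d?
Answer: I/(8*(sqrt(2) - 56*I)) ≈ -0.0022307 + 5.6334e-5*I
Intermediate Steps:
W = -1/8 ≈ -0.12500
A = 56 (A = -9 + 65 = 56)
W/(j(-1*0) + A) = -1/(8*((sqrt(-2 - 1*0) - (-1)*0) + 56)) = -1/(8*((sqrt(-2 + 0) - 1*0) + 56)) = -1/(8*((sqrt(-2) + 0) + 56)) = -1/(8*((I*sqrt(2) + 0) + 56)) = -1/(8*(I*sqrt(2) + 56)) = -1/(8*(56 + I*sqrt(2)))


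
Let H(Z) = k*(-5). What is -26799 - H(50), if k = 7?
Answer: -26764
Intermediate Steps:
H(Z) = -35 (H(Z) = 7*(-5) = -35)
-26799 - H(50) = -26799 - 1*(-35) = -26799 + 35 = -26764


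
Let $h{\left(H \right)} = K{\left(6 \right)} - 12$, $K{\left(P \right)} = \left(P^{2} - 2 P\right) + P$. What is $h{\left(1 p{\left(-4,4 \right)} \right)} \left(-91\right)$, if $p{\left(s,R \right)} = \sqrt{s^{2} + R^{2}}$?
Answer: $-1638$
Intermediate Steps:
$K{\left(P \right)} = P^{2} - P$
$p{\left(s,R \right)} = \sqrt{R^{2} + s^{2}}$
$h{\left(H \right)} = 18$ ($h{\left(H \right)} = 6 \left(-1 + 6\right) - 12 = 6 \cdot 5 - 12 = 30 - 12 = 18$)
$h{\left(1 p{\left(-4,4 \right)} \right)} \left(-91\right) = 18 \left(-91\right) = -1638$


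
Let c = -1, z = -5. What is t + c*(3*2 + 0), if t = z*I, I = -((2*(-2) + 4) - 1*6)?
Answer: -36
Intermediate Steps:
I = 6 (I = -((-4 + 4) - 6) = -(0 - 6) = -1*(-6) = 6)
t = -30 (t = -5*6 = -30)
t + c*(3*2 + 0) = -30 - (3*2 + 0) = -30 - (6 + 0) = -30 - 1*6 = -30 - 6 = -36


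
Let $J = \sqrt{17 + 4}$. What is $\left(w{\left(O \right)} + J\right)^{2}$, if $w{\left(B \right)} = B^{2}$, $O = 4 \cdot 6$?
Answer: $\left(576 + \sqrt{21}\right)^{2} \approx 3.3708 \cdot 10^{5}$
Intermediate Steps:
$O = 24$
$J = \sqrt{21} \approx 4.5826$
$\left(w{\left(O \right)} + J\right)^{2} = \left(24^{2} + \sqrt{21}\right)^{2} = \left(576 + \sqrt{21}\right)^{2}$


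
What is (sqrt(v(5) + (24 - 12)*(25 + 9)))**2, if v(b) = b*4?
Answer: 428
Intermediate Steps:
v(b) = 4*b
(sqrt(v(5) + (24 - 12)*(25 + 9)))**2 = (sqrt(4*5 + (24 - 12)*(25 + 9)))**2 = (sqrt(20 + 12*34))**2 = (sqrt(20 + 408))**2 = (sqrt(428))**2 = (2*sqrt(107))**2 = 428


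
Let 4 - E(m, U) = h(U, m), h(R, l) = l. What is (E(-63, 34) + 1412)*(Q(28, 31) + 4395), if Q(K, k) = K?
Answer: 6541617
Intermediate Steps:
E(m, U) = 4 - m
(E(-63, 34) + 1412)*(Q(28, 31) + 4395) = ((4 - 1*(-63)) + 1412)*(28 + 4395) = ((4 + 63) + 1412)*4423 = (67 + 1412)*4423 = 1479*4423 = 6541617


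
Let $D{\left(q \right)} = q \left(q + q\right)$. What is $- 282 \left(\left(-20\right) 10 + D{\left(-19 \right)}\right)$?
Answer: $-147204$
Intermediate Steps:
$D{\left(q \right)} = 2 q^{2}$ ($D{\left(q \right)} = q 2 q = 2 q^{2}$)
$- 282 \left(\left(-20\right) 10 + D{\left(-19 \right)}\right) = - 282 \left(\left(-20\right) 10 + 2 \left(-19\right)^{2}\right) = - 282 \left(-200 + 2 \cdot 361\right) = - 282 \left(-200 + 722\right) = \left(-282\right) 522 = -147204$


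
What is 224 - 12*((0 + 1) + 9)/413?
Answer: 92392/413 ≈ 223.71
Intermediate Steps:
224 - 12*((0 + 1) + 9)/413 = 224 - 12*(1 + 9)/413 = 224 - 12*10/413 = 224 - 120/413 = 92392/413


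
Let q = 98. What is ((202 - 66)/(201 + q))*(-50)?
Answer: -6800/299 ≈ -22.742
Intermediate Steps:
((202 - 66)/(201 + q))*(-50) = ((202 - 66)/(201 + 98))*(-50) = (136/299)*(-50) = -6800/299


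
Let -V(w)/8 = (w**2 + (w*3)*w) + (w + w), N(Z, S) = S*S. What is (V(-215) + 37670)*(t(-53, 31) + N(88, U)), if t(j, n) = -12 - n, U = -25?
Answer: -836968380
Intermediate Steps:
N(Z, S) = S**2
V(w) = -32*w**2 - 16*w (V(w) = -8*((w**2 + (w*3)*w) + (w + w)) = -8*((w**2 + (3*w)*w) + 2*w) = -8*((w**2 + 3*w**2) + 2*w) = -8*(4*w**2 + 2*w) = -8*(2*w + 4*w**2) = -32*w**2 - 16*w)
(V(-215) + 37670)*(t(-53, 31) + N(88, U)) = (-16*(-215)*(1 + 2*(-215)) + 37670)*((-12 - 1*31) + (-25)**2) = (-16*(-215)*(1 - 430) + 37670)*((-12 - 31) + 625) = (-16*(-215)*(-429) + 37670)*(-43 + 625) = (-1475760 + 37670)*582 = -1438090*582 = -836968380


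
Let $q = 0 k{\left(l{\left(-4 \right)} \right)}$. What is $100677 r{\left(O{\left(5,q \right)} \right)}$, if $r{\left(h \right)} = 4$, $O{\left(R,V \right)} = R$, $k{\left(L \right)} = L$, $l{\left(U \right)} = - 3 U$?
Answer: $402708$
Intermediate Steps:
$q = 0$ ($q = 0 \left(\left(-3\right) \left(-4\right)\right) = 0 \cdot 12 = 0$)
$100677 r{\left(O{\left(5,q \right)} \right)} = 100677 \cdot 4 = 402708$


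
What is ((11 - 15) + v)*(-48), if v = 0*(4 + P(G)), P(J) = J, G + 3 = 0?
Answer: 192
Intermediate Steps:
G = -3 (G = -3 + 0 = -3)
v = 0 (v = 0*(4 - 3) = 0*1 = 0)
((11 - 15) + v)*(-48) = ((11 - 15) + 0)*(-48) = (-4 + 0)*(-48) = -4*(-48) = 192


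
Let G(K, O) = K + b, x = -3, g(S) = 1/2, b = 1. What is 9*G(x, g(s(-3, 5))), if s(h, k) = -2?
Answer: -18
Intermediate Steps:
g(S) = 1/2
G(K, O) = 1 + K (G(K, O) = K + 1 = 1 + K)
9*G(x, g(s(-3, 5))) = 9*(1 - 3) = 9*(-2) = -18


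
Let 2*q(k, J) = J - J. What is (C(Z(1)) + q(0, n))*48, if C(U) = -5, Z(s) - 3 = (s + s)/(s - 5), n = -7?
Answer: -240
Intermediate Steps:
Z(s) = 3 + 2*s/(-5 + s) (Z(s) = 3 + (s + s)/(s - 5) = 3 + (2*s)/(-5 + s) = 3 + 2*s/(-5 + s))
q(k, J) = 0 (q(k, J) = (J - J)/2 = (1/2)*0 = 0)
(C(Z(1)) + q(0, n))*48 = (-5 + 0)*48 = -5*48 = -240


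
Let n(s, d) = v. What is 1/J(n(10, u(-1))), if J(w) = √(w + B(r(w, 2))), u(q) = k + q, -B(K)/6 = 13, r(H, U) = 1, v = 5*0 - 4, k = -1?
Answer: -I*√82/82 ≈ -0.11043*I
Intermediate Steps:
v = -4 (v = 0 - 4 = -4)
B(K) = -78 (B(K) = -6*13 = -78)
u(q) = -1 + q
n(s, d) = -4
J(w) = √(-78 + w) (J(w) = √(w - 78) = √(-78 + w))
1/J(n(10, u(-1))) = 1/(√(-78 - 4)) = 1/(√(-82)) = 1/(I*√82) = -I*√82/82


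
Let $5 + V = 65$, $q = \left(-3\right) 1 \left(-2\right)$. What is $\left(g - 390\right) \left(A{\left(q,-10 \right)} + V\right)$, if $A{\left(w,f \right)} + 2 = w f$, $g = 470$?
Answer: $-160$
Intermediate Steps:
$q = 6$ ($q = \left(-3\right) \left(-2\right) = 6$)
$A{\left(w,f \right)} = -2 + f w$ ($A{\left(w,f \right)} = -2 + w f = -2 + f w$)
$V = 60$ ($V = -5 + 65 = 60$)
$\left(g - 390\right) \left(A{\left(q,-10 \right)} + V\right) = \left(470 - 390\right) \left(\left(-2 - 60\right) + 60\right) = 80 \left(\left(-2 - 60\right) + 60\right) = 80 \left(-62 + 60\right) = 80 \left(-2\right) = -160$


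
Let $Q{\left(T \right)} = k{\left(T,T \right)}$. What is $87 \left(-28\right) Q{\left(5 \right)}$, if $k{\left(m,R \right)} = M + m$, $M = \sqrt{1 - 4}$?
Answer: $-12180 - 2436 i \sqrt{3} \approx -12180.0 - 4219.3 i$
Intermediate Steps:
$M = i \sqrt{3}$ ($M = \sqrt{-3} = i \sqrt{3} \approx 1.732 i$)
$k{\left(m,R \right)} = m + i \sqrt{3}$ ($k{\left(m,R \right)} = i \sqrt{3} + m = m + i \sqrt{3}$)
$Q{\left(T \right)} = T + i \sqrt{3}$
$87 \left(-28\right) Q{\left(5 \right)} = 87 \left(-28\right) \left(5 + i \sqrt{3}\right) = - 2436 \left(5 + i \sqrt{3}\right) = -12180 - 2436 i \sqrt{3}$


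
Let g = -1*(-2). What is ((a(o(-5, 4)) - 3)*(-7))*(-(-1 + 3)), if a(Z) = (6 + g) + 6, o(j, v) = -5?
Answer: 154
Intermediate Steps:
g = 2
a(Z) = 14 (a(Z) = (6 + 2) + 6 = 8 + 6 = 14)
((a(o(-5, 4)) - 3)*(-7))*(-(-1 + 3)) = ((14 - 3)*(-7))*(-(-1 + 3)) = (11*(-7))*(-1*2) = -77*(-2) = 154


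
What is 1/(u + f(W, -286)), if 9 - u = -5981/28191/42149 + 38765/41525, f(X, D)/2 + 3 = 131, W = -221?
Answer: 9868187521995/2605857454276253 ≈ 0.0037869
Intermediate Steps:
f(X, D) = 256 (f(X, D) = -6 + 2*131 = -6 + 262 = 256)
u = 79601448645533/9868187521995 (u = 9 - (-5981/28191/42149 + 38765/41525) = 9 - (-5981*1/28191*(1/42149) + 38765*(1/41525)) = 9 - (-5981/28191*1/42149 + 7753/8305) = 9 - (-5981/1188222459 + 7753/8305) = 9 - 1*9212239052422/9868187521995 = 9 - 9212239052422/9868187521995 = 79601448645533/9868187521995 ≈ 8.0665)
1/(u + f(W, -286)) = 1/(79601448645533/9868187521995 + 256) = 1/(2605857454276253/9868187521995) = 9868187521995/2605857454276253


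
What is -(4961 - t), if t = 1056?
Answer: -3905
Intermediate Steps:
-(4961 - t) = -(4961 - 1*1056) = -(4961 - 1056) = -1*3905 = -3905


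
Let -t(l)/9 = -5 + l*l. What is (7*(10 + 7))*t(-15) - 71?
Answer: -235691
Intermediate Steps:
t(l) = 45 - 9*l² (t(l) = -9*(-5 + l*l) = -9*(-5 + l²) = 45 - 9*l²)
(7*(10 + 7))*t(-15) - 71 = (7*(10 + 7))*(45 - 9*(-15)²) - 71 = (7*17)*(45 - 9*225) - 71 = 119*(45 - 2025) - 71 = 119*(-1980) - 71 = -235620 - 71 = -235691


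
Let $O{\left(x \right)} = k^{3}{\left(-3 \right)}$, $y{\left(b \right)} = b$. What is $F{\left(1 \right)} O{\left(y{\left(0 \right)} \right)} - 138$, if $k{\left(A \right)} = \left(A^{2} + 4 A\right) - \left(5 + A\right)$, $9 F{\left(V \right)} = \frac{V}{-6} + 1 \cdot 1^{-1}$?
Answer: $- \frac{8077}{54} \approx -149.57$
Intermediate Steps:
$F{\left(V \right)} = \frac{1}{9} - \frac{V}{54}$ ($F{\left(V \right)} = \frac{\frac{V}{-6} + 1 \cdot 1^{-1}}{9} = \frac{V \left(- \frac{1}{6}\right) + 1 \cdot 1}{9} = \frac{- \frac{V}{6} + 1}{9} = \frac{1 - \frac{V}{6}}{9} = \frac{1}{9} - \frac{V}{54}$)
$k{\left(A \right)} = -5 + A^{2} + 3 A$
$O{\left(x \right)} = -125$ ($O{\left(x \right)} = \left(-5 + \left(-3\right)^{2} + 3 \left(-3\right)\right)^{3} = \left(-5 + 9 - 9\right)^{3} = \left(-5\right)^{3} = -125$)
$F{\left(1 \right)} O{\left(y{\left(0 \right)} \right)} - 138 = \left(\frac{1}{9} - \frac{1}{54}\right) \left(-125\right) - 138 = \frac{5}{54} \left(-125\right) - 138 = - \frac{625}{54} - 138 = - \frac{8077}{54}$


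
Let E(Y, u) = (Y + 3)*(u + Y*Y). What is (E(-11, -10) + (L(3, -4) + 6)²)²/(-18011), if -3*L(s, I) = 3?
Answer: -744769/18011 ≈ -41.351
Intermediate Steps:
L(s, I) = -1 (L(s, I) = -⅓*3 = -1)
E(Y, u) = (3 + Y)*(u + Y²)
(E(-11, -10) + (L(3, -4) + 6)²)²/(-18011) = (((-11)³ + 3*(-10) + 3*(-11)² - 11*(-10)) + (-1 + 6)²)²/(-18011) = ((-1331 - 30 + 3*121 + 110) + 5²)²*(-1/18011) = ((-1331 - 30 + 363 + 110) + 25)²*(-1/18011) = (-888 + 25)²*(-1/18011) = (-863)²*(-1/18011) = 744769*(-1/18011) = -744769/18011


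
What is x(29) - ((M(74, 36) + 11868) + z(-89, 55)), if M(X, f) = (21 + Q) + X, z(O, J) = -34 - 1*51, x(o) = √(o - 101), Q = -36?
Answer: -11842 + 6*I*√2 ≈ -11842.0 + 8.4853*I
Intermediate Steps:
x(o) = √(-101 + o)
z(O, J) = -85 (z(O, J) = -34 - 51 = -85)
M(X, f) = -15 + X (M(X, f) = (21 - 36) + X = -15 + X)
x(29) - ((M(74, 36) + 11868) + z(-89, 55)) = √(-101 + 29) - (((-15 + 74) + 11868) - 85) = √(-72) - ((59 + 11868) - 85) = 6*I*√2 - (11927 - 85) = 6*I*√2 - 1*11842 = 6*I*√2 - 11842 = -11842 + 6*I*√2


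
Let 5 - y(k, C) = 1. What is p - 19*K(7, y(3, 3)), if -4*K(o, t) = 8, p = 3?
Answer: 41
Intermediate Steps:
y(k, C) = 4 (y(k, C) = 5 - 1*1 = 5 - 1 = 4)
K(o, t) = -2 (K(o, t) = -¼*8 = -2)
p - 19*K(7, y(3, 3)) = 3 - 19*(-2) = 3 + 38 = 41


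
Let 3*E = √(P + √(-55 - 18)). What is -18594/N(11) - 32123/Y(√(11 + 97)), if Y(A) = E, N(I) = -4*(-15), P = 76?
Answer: -3099/10 - 96369/√(76 + I*√73) ≈ -11312.0 + 616.51*I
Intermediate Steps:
N(I) = 60
E = √(76 + I*√73)/3 (E = √(76 + √(-55 - 18))/3 = √(76 + √(-73))/3 = √(76 + I*√73)/3 ≈ 2.9105 + 0.16309*I)
Y(A) = √(76 + I*√73)/3
-18594/N(11) - 32123/Y(√(11 + 97)) = -18594/60 - 32123*3/√(76 + I*√73) = -18594*1/60 - 96369/√(76 + I*√73) = -3099/10 - 96369/√(76 + I*√73)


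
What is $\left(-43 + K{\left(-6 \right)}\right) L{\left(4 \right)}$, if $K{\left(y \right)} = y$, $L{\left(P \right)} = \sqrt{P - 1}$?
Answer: $- 49 \sqrt{3} \approx -84.87$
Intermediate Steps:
$L{\left(P \right)} = \sqrt{-1 + P}$
$\left(-43 + K{\left(-6 \right)}\right) L{\left(4 \right)} = \left(-43 - 6\right) \sqrt{-1 + 4} = - 49 \sqrt{3}$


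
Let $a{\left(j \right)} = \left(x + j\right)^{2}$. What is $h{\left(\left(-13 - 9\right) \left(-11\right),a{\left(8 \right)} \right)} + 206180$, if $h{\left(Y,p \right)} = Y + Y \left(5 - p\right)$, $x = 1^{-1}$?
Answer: $188030$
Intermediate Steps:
$x = 1$
$a{\left(j \right)} = \left(1 + j\right)^{2}$
$h{\left(\left(-13 - 9\right) \left(-11\right),a{\left(8 \right)} \right)} + 206180 = \left(-13 - 9\right) \left(-11\right) \left(6 - \left(1 + 8\right)^{2}\right) + 206180 = \left(-22\right) \left(-11\right) \left(6 - 9^{2}\right) + 206180 = 242 \left(6 - 81\right) + 206180 = 242 \left(-75\right) + 206180 = -18150 + 206180 = 188030$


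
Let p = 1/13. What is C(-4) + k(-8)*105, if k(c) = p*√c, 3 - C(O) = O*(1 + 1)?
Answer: 11 + 210*I*√2/13 ≈ 11.0 + 22.845*I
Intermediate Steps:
C(O) = 3 - 2*O (C(O) = 3 - O*(1 + 1) = 3 - O*2 = 3 - 2*O)
p = 1/13 ≈ 0.076923
k(c) = √c/13
C(-4) + k(-8)*105 = (3 - 2*(-4)) + (√(-8)/13)*105 = (3 + 8) + ((2*I*√2)/13)*105 = 11 + (2*I*√2/13)*105 = 11 + 210*I*√2/13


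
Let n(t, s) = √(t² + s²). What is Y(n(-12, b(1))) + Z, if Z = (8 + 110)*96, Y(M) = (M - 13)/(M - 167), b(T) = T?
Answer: 157143029/13872 - 77*√145/13872 ≈ 11328.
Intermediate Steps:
n(t, s) = √(s² + t²)
Y(M) = (-13 + M)/(-167 + M)
Z = 11328 (Z = 118*96 = 11328)
Y(n(-12, b(1))) + Z = (-13 + √(1² + (-12)²))/(-167 + √(1² + (-12)²)) + 11328 = (-13 + √(1 + 144))/(-167 + √(1 + 144)) + 11328 = (-13 + √145)/(-167 + √145) + 11328 = 11328 + (-13 + √145)/(-167 + √145)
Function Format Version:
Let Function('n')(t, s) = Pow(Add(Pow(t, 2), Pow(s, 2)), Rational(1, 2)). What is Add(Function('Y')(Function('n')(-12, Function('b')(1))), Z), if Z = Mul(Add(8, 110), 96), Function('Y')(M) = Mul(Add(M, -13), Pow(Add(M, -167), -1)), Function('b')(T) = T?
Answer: Add(Rational(157143029, 13872), Mul(Rational(-77, 13872), Pow(145, Rational(1, 2)))) ≈ 11328.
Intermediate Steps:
Function('n')(t, s) = Pow(Add(Pow(s, 2), Pow(t, 2)), Rational(1, 2))
Function('Y')(M) = Mul(Pow(Add(-167, M), -1), Add(-13, M)) (Function('Y')(M) = Mul(Add(-13, M), Pow(Add(-167, M), -1)) = Mul(Pow(Add(-167, M), -1), Add(-13, M)))
Z = 11328 (Z = Mul(118, 96) = 11328)
Add(Function('Y')(Function('n')(-12, Function('b')(1))), Z) = Add(Mul(Pow(Add(-167, Pow(Add(Pow(1, 2), Pow(-12, 2)), Rational(1, 2))), -1), Add(-13, Pow(Add(Pow(1, 2), Pow(-12, 2)), Rational(1, 2)))), 11328) = Add(Mul(Pow(Add(-167, Pow(Add(1, 144), Rational(1, 2))), -1), Add(-13, Pow(Add(1, 144), Rational(1, 2)))), 11328) = Add(Mul(Pow(Add(-167, Pow(145, Rational(1, 2))), -1), Add(-13, Pow(145, Rational(1, 2)))), 11328) = Add(11328, Mul(Pow(Add(-167, Pow(145, Rational(1, 2))), -1), Add(-13, Pow(145, Rational(1, 2)))))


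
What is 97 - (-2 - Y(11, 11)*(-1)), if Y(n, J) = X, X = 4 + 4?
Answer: 91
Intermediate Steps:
X = 8
Y(n, J) = 8
97 - (-2 - Y(11, 11)*(-1)) = 97 - (-2 - 8*(-1)) = 97 - (-2 - 1*(-8)) = 97 - (-2 + 8) = 97 - 1*6 = 97 - 6 = 91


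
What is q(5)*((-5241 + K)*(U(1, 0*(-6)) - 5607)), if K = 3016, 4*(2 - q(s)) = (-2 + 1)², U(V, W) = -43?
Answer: 43999375/2 ≈ 2.2000e+7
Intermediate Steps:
q(s) = 7/4 (q(s) = 2 - (-2 + 1)²/4 = 2 - ¼*(-1)² = 2 - ¼*1 = 2 - ¼ = 7/4)
q(5)*((-5241 + K)*(U(1, 0*(-6)) - 5607)) = 7*((-5241 + 3016)*(-43 - 5607))/4 = 7*(-2225*(-5650))/4 = (7/4)*12571250 = 43999375/2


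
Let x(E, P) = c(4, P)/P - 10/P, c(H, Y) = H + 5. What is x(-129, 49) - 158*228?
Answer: -1765177/49 ≈ -36024.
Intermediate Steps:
c(H, Y) = 5 + H
x(E, P) = -1/P (x(E, P) = (5 + 4)/P - 10/P = 9/P - 10/P = -1/P)
x(-129, 49) - 158*228 = -1/49 - 158*228 = -1*1/49 - 36024 = -1/49 - 36024 = -1765177/49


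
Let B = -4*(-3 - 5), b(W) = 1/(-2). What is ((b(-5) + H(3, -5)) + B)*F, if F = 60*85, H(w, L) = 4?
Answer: 181050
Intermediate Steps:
b(W) = -½
F = 5100
B = 32 (B = -4*(-8) = 32)
((b(-5) + H(3, -5)) + B)*F = ((-½ + 4) + 32)*5100 = (7/2 + 32)*5100 = (71/2)*5100 = 181050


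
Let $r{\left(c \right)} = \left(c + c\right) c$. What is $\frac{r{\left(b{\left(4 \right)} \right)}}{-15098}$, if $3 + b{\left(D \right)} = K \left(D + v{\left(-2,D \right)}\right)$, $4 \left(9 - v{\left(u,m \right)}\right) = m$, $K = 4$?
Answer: $- \frac{2025}{7549} \approx -0.26825$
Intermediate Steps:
$v{\left(u,m \right)} = 9 - \frac{m}{4}$
$b{\left(D \right)} = 33 + 3 D$ ($b{\left(D \right)} = -3 + 4 \left(D - \left(-9 + \frac{D}{4}\right)\right) = -3 + 4 \left(9 + \frac{3 D}{4}\right) = -3 + \left(36 + 3 D\right) = 33 + 3 D$)
$r{\left(c \right)} = 2 c^{2}$ ($r{\left(c \right)} = 2 c c = 2 c^{2}$)
$\frac{r{\left(b{\left(4 \right)} \right)}}{-15098} = \frac{2 \left(33 + 3 \cdot 4\right)^{2}}{-15098} = 2 \left(33 + 12\right)^{2} \left(- \frac{1}{15098}\right) = 2 \cdot 45^{2} \left(- \frac{1}{15098}\right) = 2 \cdot 2025 \left(- \frac{1}{15098}\right) = 4050 \left(- \frac{1}{15098}\right) = - \frac{2025}{7549}$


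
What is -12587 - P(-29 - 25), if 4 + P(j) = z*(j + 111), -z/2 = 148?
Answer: 4289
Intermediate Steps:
z = -296 (z = -2*148 = -296)
P(j) = -32860 - 296*j (P(j) = -4 - 296*(j + 111) = -4 - 296*(111 + j) = -4 + (-32856 - 296*j) = -32860 - 296*j)
-12587 - P(-29 - 25) = -12587 - (-32860 - 296*(-29 - 25)) = -12587 - (-32860 - 296*(-54)) = -12587 - (-32860 + 15984) = -12587 - 1*(-16876) = -12587 + 16876 = 4289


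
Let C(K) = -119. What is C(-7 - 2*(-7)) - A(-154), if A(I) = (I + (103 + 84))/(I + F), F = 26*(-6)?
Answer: -36857/310 ≈ -118.89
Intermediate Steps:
F = -156
A(I) = (187 + I)/(-156 + I) (A(I) = (I + (103 + 84))/(I - 156) = (I + 187)/(-156 + I) = (187 + I)/(-156 + I))
C(-7 - 2*(-7)) - A(-154) = -119 - (187 - 154)/(-156 - 154) = -119 - 33/(-310) = -119 - (-1)*33/310 = -119 - 1*(-33/310) = -119 + 33/310 = -36857/310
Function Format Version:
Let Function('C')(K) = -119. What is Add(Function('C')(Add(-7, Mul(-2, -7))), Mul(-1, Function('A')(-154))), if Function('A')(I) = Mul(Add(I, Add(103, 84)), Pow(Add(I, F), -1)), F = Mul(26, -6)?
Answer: Rational(-36857, 310) ≈ -118.89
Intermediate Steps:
F = -156
Function('A')(I) = Mul(Pow(Add(-156, I), -1), Add(187, I)) (Function('A')(I) = Mul(Add(I, Add(103, 84)), Pow(Add(I, -156), -1)) = Mul(Add(I, 187), Pow(Add(-156, I), -1)) = Mul(Add(187, I), Pow(Add(-156, I), -1)) = Mul(Pow(Add(-156, I), -1), Add(187, I)))
Add(Function('C')(Add(-7, Mul(-2, -7))), Mul(-1, Function('A')(-154))) = Add(-119, Mul(-1, Mul(Pow(Add(-156, -154), -1), Add(187, -154)))) = Add(-119, Mul(-1, Mul(Pow(-310, -1), 33))) = Add(-119, Mul(-1, Mul(Rational(-1, 310), 33))) = Add(-119, Mul(-1, Rational(-33, 310))) = Add(-119, Rational(33, 310)) = Rational(-36857, 310)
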